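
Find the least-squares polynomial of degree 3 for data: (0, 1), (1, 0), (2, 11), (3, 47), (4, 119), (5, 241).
62/63 + (-547/189)x + (-37/252)x² + (223/108)x³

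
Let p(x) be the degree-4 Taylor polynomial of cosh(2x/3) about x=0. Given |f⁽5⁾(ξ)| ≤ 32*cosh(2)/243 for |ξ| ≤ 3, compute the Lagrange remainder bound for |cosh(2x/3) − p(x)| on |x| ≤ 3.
4*cosh(2)/15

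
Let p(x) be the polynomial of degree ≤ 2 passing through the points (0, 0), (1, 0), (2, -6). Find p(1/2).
3/4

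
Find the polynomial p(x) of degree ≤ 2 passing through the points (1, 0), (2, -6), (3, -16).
2 - 2*x**2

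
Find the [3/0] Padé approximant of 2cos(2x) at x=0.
2 - 4*x**2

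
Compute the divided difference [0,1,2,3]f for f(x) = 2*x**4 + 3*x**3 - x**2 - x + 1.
15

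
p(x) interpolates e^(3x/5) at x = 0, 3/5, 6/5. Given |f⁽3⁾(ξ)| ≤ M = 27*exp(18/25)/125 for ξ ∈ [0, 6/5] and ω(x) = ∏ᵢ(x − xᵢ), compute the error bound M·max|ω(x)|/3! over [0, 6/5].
27*sqrt(3)*exp(18/25)/15625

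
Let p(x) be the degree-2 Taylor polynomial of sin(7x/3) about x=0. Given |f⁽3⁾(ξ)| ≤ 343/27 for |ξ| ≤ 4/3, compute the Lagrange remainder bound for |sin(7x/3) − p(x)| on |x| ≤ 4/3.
10976/2187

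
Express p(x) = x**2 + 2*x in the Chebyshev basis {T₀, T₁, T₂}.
(1/2)T₀ + (2)T₁ + (1/2)T₂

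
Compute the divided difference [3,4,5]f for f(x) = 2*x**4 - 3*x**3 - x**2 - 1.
157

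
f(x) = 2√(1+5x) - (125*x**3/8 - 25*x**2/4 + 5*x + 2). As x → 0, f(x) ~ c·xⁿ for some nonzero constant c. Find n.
4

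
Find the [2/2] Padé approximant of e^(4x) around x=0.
(4*x**2/3 + 2*x + 1)/(4*x**2/3 - 2*x + 1)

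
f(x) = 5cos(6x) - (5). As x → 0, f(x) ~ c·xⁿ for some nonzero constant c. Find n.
2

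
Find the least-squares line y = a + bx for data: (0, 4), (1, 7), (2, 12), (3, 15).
a = 19/5, b = 19/5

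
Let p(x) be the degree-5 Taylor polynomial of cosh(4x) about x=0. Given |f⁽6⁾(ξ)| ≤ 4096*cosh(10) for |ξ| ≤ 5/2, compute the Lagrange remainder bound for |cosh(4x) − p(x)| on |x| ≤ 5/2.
12500*cosh(10)/9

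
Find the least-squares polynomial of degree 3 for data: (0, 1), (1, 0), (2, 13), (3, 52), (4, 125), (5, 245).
1 + (-67/14)x + (55/28)x² + (7/4)x³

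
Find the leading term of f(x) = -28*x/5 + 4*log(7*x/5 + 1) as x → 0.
-98*x**2/25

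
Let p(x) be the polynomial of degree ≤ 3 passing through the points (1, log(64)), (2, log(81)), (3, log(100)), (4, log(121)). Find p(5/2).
-log(11)/8 - 3*log(2)/8 + 9*log(3)/4 + 9*log(10)/8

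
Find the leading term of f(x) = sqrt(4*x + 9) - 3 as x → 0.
2*x/3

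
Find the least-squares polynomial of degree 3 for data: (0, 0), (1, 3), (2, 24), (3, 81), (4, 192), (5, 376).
-2/63 + (125/378)x + (-65/252)x² + (329/108)x³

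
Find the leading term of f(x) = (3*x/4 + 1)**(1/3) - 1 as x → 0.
x/4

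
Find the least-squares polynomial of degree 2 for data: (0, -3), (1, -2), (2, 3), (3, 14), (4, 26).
-16/5 + (-3/5)x + (2)x²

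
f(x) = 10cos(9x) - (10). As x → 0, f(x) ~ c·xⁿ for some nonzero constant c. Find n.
2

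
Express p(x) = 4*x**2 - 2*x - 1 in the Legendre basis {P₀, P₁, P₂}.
(1/3)P₀ + (-2)P₁ + (8/3)P₂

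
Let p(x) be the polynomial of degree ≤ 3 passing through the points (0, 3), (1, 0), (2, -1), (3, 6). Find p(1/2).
13/8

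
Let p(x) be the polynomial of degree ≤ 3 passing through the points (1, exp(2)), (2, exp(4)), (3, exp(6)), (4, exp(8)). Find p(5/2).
(-exp(6) - 1 + 9*exp(2) + 9*exp(4))*exp(2)/16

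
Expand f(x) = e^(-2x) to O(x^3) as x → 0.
1 - 2*x + 2*x**2 + O(x**3)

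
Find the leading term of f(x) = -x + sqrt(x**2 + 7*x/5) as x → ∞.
7/10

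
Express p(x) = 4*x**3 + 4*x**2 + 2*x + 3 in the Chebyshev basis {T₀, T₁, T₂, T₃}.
(5)T₀ + (5)T₁ + (2)T₂ + T₃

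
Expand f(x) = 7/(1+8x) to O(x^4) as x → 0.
7 - 56*x + 448*x**2 - 3584*x**3 + O(x**4)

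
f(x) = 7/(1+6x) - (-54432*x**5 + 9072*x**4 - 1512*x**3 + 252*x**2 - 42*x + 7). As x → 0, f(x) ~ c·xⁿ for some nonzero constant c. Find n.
6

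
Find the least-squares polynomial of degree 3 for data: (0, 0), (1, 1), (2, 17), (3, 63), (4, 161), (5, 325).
-1/42 + (31/252)x + (-79/42)x² + (107/36)x³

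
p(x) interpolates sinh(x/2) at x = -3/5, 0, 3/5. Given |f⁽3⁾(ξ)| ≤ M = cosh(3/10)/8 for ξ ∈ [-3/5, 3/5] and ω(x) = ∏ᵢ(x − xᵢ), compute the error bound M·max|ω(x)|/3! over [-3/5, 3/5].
sqrt(3)*cosh(3/10)/1000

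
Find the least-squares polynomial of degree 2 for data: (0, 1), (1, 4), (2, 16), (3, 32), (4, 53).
18/35 + (62/35)x + (20/7)x²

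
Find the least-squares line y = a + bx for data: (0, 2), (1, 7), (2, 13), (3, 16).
a = 23/10, b = 24/5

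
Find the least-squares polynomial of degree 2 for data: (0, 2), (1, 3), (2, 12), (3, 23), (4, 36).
46/35 + (48/35)x + (13/7)x²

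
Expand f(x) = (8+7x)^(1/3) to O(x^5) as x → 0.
2 + 7*x/12 - 49*x**2/288 + 1715*x**3/20736 - 12005*x**4/248832 + O(x**5)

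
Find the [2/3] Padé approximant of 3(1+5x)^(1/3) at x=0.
(175*x**2/6 + 20*x + 3)/(-125*x**3/162 + 25*x**2/6 + 5*x + 1)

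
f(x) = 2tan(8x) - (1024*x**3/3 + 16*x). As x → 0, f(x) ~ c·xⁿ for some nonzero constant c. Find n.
5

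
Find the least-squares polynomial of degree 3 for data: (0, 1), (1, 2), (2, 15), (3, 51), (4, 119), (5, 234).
8/9 + (-215/378)x + (5/63)x² + (101/54)x³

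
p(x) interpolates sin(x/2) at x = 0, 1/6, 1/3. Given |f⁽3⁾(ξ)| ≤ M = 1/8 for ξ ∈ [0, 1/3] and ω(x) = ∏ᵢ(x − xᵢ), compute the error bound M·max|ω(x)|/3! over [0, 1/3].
sqrt(3)/46656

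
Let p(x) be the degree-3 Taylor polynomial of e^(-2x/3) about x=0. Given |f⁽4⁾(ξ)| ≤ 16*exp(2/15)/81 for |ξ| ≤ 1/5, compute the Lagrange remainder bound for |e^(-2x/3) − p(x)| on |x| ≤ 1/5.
2*exp(2/15)/151875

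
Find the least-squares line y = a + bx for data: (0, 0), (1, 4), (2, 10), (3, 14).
a = -1/5, b = 24/5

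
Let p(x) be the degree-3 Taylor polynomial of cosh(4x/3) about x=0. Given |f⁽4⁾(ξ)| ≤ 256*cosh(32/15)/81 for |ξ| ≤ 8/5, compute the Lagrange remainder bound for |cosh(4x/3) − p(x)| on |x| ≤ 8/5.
131072*cosh(32/15)/151875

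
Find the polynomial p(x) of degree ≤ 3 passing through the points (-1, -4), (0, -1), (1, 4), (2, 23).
2*x**3 + x**2 + 2*x - 1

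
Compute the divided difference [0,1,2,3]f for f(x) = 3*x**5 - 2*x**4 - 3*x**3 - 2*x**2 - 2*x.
60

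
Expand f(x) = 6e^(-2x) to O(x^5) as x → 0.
6 - 12*x + 12*x**2 - 8*x**3 + 4*x**4 + O(x**5)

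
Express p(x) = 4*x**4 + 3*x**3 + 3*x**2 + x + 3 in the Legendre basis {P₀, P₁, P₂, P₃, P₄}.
(24/5)P₀ + (14/5)P₁ + (30/7)P₂ + (6/5)P₃ + (32/35)P₄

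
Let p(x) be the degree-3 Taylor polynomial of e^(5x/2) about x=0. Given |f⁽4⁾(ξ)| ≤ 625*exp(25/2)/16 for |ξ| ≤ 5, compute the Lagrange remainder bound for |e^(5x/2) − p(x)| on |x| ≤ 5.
390625*exp(25/2)/384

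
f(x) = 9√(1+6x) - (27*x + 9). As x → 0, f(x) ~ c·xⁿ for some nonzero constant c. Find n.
2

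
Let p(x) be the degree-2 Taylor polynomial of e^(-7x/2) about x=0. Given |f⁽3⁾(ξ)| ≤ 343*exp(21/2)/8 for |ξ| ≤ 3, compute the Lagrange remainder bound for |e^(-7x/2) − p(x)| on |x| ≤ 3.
3087*exp(21/2)/16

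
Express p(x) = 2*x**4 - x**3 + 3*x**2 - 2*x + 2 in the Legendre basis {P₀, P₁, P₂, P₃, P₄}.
(17/5)P₀ + (-13/5)P₁ + (22/7)P₂ + (-2/5)P₃ + (16/35)P₄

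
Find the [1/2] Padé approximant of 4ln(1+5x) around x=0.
20*x/(-25*x**2/12 + 5*x/2 + 1)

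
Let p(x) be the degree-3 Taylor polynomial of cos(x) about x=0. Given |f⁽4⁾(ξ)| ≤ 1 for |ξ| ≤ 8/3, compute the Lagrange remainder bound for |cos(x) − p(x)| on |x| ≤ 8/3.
512/243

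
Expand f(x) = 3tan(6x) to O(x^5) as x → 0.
18*x + 216*x**3 + O(x**5)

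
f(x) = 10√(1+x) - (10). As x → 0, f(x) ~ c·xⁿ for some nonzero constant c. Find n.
1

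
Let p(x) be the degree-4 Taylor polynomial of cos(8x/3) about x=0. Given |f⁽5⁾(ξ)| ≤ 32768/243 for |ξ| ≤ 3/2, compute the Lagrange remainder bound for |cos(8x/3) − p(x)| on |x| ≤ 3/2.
128/15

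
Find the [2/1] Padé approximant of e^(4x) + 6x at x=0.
(-16*x**2/3 + 26*x/3 + 1)/(1 - 4*x/3)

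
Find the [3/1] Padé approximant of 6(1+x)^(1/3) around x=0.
(-2*x**3/27 + 2*x**2/3 + 6*x + 6)/(2*x/3 + 1)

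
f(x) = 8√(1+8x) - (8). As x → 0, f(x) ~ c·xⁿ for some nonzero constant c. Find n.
1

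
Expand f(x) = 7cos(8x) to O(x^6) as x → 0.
7 - 224*x**2 + 3584*x**4/3 + O(x**6)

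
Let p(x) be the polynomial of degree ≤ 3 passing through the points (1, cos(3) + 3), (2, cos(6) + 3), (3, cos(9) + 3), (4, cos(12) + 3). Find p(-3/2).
-495*cos(6)/16 + 385*cos(9)/16 + 231*cos(3)/16 - 105*cos(12)/16 + 3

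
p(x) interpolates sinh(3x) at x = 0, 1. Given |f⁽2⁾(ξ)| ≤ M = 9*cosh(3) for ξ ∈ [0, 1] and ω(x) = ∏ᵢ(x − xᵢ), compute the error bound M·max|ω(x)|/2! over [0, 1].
9*cosh(3)/8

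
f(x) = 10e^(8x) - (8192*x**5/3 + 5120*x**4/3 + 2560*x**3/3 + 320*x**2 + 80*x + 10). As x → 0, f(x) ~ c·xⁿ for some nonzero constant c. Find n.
6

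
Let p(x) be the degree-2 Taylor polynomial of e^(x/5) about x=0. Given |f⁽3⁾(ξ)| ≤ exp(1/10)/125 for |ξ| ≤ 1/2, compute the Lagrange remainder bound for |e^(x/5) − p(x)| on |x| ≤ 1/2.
exp(1/10)/6000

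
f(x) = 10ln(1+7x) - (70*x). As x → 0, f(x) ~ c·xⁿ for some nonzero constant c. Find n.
2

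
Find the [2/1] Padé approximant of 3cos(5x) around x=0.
3 - 75*x**2/2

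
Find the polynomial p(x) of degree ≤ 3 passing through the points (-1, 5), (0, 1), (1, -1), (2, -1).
x**2 - 3*x + 1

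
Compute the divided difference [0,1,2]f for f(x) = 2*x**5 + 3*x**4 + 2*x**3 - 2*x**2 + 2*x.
55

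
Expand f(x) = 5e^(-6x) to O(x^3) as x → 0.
5 - 30*x + 90*x**2 + O(x**3)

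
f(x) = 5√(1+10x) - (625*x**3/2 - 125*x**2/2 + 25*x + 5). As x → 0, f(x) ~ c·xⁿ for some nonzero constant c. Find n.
4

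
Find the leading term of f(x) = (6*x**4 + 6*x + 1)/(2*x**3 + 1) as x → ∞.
3*x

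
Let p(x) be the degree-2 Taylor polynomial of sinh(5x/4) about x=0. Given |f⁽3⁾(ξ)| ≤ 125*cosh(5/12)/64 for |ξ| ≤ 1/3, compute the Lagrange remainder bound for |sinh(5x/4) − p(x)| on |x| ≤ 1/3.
125*cosh(5/12)/10368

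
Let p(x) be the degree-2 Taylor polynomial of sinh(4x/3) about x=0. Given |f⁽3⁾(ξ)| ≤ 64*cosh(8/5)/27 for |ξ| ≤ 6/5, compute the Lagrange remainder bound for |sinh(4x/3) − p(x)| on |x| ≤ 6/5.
256*cosh(8/5)/375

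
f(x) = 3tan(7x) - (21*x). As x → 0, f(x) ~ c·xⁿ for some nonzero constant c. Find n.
3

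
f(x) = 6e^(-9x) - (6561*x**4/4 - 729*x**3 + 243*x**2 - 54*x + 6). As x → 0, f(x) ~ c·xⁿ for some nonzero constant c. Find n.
5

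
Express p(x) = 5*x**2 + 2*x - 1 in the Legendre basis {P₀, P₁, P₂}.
(2/3)P₀ + (2)P₁ + (10/3)P₂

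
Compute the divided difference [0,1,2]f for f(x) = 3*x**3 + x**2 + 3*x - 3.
10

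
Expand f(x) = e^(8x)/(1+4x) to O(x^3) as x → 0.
1 + 4*x + 16*x**2 + O(x**3)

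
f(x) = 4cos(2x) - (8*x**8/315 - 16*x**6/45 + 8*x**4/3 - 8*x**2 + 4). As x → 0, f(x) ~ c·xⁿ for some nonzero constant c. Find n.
10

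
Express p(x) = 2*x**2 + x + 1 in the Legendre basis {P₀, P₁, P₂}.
(5/3)P₀ + P₁ + (4/3)P₂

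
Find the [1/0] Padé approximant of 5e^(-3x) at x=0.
5 - 15*x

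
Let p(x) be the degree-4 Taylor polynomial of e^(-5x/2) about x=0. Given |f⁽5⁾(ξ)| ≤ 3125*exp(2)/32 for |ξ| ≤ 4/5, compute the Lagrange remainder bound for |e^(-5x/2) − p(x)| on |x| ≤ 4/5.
4*exp(2)/15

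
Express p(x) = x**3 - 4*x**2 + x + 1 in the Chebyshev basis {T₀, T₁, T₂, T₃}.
-T₀ + (7/4)T₁ + (-2)T₂ + (1/4)T₃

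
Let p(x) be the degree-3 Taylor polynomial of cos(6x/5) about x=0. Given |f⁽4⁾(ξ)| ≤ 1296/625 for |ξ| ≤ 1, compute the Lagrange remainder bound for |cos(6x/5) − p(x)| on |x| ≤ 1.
54/625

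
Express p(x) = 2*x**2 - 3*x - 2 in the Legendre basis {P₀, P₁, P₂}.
(-4/3)P₀ + (-3)P₁ + (4/3)P₂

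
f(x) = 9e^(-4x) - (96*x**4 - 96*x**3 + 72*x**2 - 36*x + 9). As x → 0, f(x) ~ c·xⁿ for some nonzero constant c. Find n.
5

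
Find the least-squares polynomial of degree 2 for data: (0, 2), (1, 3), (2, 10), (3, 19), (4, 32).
12/7 + (6/35)x + (13/7)x²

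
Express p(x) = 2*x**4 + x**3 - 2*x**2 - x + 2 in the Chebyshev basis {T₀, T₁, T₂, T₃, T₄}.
(7/4)T₀ + (-1/4)T₁ + (1/4)T₃ + (1/4)T₄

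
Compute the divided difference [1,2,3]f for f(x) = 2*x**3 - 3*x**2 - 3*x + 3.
9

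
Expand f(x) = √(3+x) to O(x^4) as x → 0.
sqrt(3) + sqrt(3)*x/6 - sqrt(3)*x**2/72 + sqrt(3)*x**3/432 + O(x**4)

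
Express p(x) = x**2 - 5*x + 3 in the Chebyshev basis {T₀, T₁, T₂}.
(7/2)T₀ + (-5)T₁ + (1/2)T₂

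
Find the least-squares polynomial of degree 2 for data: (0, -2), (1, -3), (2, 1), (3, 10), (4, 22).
-76/35 + (-193/70)x + (31/14)x²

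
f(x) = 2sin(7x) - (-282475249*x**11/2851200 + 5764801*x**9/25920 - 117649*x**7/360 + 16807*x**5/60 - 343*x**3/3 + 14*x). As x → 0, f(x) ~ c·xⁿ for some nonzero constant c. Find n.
13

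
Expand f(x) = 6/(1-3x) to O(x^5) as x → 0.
6 + 18*x + 54*x**2 + 162*x**3 + 486*x**4 + O(x**5)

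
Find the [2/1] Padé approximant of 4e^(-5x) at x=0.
(50*x**2/3 - 40*x/3 + 4)/(5*x/3 + 1)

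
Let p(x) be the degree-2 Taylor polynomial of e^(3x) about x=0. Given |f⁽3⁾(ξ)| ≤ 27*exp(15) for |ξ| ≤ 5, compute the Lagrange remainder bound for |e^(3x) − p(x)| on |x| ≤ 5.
1125*exp(15)/2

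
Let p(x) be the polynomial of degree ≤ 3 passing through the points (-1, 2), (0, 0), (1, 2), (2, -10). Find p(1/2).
13/8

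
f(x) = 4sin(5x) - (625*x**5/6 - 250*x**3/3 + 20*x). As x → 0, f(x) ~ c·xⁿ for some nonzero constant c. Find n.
7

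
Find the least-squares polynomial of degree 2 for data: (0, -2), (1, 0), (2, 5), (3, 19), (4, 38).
-58/35 + (-167/70)x + (43/14)x²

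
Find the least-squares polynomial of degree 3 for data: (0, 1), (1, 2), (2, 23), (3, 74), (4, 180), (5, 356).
13/18 + (131/756)x + (-55/63)x² + (325/108)x³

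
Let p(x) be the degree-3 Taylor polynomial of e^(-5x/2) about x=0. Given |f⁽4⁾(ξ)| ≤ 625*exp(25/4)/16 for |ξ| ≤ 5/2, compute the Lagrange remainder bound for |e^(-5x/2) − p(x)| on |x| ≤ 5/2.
390625*exp(25/4)/6144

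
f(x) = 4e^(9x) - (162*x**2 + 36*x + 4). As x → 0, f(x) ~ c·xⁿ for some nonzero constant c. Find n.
3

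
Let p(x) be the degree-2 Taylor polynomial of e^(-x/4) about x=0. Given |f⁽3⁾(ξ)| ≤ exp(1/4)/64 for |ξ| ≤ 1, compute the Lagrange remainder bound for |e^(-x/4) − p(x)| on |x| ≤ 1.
exp(1/4)/384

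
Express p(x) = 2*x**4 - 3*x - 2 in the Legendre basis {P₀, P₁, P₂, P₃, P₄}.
(-8/5)P₀ + (-3)P₁ + (8/7)P₂ + (16/35)P₄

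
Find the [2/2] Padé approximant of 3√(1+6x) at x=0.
(135*x**2/4 + 45*x/2 + 3)/(9*x**2/4 + 9*x/2 + 1)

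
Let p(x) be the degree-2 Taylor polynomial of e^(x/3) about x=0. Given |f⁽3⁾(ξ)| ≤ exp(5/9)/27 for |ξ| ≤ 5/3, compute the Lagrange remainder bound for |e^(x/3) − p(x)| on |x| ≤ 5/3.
125*exp(5/9)/4374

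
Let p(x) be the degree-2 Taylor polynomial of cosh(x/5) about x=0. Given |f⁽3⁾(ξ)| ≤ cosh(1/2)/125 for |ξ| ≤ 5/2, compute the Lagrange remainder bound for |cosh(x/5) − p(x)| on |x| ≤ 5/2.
cosh(1/2)/48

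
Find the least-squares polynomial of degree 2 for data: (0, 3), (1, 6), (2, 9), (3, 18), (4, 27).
111/35 + (6/7)x + (9/7)x²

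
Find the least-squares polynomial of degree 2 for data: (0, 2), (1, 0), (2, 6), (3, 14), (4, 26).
52/35 + (-83/35)x + (15/7)x²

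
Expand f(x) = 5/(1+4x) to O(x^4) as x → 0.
5 - 20*x + 80*x**2 - 320*x**3 + O(x**4)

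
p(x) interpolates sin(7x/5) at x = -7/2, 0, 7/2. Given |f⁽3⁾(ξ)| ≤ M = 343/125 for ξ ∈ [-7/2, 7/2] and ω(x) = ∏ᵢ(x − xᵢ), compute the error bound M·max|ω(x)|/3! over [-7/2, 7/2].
117649*sqrt(3)/27000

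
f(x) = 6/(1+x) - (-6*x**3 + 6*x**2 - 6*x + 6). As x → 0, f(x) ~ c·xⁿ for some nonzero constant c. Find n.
4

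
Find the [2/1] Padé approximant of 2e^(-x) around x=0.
(x**2/3 - 4*x/3 + 2)/(x/3 + 1)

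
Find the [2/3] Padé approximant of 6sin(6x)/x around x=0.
(36 - 756*x**2/5)/(9*x**2/5 + 1)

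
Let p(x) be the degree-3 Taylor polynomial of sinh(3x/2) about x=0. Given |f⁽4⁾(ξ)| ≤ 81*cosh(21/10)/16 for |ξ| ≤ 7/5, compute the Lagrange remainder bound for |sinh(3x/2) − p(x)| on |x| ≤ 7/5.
64827*cosh(21/10)/80000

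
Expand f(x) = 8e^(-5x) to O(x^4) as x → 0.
8 - 40*x + 100*x**2 - 500*x**3/3 + O(x**4)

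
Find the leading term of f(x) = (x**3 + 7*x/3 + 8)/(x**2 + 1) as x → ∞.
x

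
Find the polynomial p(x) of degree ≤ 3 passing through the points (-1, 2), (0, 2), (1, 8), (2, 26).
x**3 + 3*x**2 + 2*x + 2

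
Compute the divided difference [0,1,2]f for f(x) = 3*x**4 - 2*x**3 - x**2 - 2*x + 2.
14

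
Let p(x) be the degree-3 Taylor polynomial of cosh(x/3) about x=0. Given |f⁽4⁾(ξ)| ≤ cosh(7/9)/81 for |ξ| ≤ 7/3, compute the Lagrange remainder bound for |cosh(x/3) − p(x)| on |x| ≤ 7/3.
2401*cosh(7/9)/157464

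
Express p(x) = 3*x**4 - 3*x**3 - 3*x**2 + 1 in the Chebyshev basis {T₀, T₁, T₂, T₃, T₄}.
(5/8)T₀ + (-9/4)T₁ + (-3/4)T₃ + (3/8)T₄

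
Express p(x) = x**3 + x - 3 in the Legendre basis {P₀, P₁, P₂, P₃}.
(-3)P₀ + (8/5)P₁ + (2/5)P₃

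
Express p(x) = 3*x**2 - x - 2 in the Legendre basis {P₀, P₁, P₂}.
-P₀ - P₁ + (2)P₂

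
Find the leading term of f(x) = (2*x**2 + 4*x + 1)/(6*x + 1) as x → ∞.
x/3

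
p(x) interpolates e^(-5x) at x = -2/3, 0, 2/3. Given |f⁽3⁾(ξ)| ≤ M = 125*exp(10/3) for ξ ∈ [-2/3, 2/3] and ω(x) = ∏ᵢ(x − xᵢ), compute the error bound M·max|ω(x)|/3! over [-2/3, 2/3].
1000*sqrt(3)*exp(10/3)/729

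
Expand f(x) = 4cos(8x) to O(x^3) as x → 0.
4 - 128*x**2 + O(x**3)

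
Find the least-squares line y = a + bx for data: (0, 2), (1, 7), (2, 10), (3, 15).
a = 11/5, b = 21/5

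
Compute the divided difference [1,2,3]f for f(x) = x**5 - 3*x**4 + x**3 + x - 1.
21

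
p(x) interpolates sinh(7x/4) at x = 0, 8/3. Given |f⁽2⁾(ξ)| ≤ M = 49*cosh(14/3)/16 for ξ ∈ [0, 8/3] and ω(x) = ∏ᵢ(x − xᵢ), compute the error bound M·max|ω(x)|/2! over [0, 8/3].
49*cosh(14/3)/18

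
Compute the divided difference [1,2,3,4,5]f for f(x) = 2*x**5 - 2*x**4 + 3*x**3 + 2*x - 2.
28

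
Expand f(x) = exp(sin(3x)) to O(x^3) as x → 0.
1 + 3*x + 9*x**2/2 + O(x**3)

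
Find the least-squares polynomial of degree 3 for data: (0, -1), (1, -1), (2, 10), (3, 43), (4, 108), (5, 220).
-47/42 + (-199/252)x + (-61/84)x² + (35/18)x³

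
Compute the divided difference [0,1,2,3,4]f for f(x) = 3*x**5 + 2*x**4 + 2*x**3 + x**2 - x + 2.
32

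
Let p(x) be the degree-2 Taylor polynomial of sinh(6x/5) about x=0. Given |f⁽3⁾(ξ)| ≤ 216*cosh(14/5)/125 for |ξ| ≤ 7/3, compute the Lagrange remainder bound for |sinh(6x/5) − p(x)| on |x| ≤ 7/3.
1372*cosh(14/5)/375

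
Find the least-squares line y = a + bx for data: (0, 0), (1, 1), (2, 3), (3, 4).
a = -1/10, b = 7/5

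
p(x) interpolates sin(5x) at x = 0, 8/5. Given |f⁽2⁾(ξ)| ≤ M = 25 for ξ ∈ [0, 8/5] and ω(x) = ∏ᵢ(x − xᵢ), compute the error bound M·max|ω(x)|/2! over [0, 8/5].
8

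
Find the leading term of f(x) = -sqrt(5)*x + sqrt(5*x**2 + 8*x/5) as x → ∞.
4*sqrt(5)/25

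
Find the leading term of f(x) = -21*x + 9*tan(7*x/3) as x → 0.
343*x**3/9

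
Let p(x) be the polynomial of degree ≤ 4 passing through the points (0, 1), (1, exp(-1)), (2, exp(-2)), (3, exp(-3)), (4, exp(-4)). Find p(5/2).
(-20*exp(3) - 5 + 60*e + 3*exp(4) + 90*exp(2))*exp(-4)/128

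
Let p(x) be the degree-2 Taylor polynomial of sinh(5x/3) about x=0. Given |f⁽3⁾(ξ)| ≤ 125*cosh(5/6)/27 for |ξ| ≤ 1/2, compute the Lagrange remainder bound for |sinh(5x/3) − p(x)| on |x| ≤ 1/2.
125*cosh(5/6)/1296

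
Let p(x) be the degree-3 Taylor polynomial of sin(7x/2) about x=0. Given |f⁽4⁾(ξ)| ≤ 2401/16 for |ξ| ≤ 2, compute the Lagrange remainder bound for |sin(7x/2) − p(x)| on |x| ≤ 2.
2401/24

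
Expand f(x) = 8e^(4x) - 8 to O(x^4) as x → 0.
32*x + 64*x**2 + 256*x**3/3 + O(x**4)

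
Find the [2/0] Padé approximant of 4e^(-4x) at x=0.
32*x**2 - 16*x + 4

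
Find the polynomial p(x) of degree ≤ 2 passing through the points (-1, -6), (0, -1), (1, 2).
-x**2 + 4*x - 1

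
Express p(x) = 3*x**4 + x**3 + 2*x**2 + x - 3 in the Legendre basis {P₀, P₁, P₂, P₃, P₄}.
(-26/15)P₀ + (8/5)P₁ + (64/21)P₂ + (2/5)P₃ + (24/35)P₄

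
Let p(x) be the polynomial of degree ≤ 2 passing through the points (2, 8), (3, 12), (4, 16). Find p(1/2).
2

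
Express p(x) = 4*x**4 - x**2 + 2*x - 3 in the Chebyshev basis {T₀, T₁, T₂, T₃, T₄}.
(-2)T₀ + (2)T₁ + (3/2)T₂ + (1/2)T₄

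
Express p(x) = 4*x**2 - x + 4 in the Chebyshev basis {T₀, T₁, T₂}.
(6)T₀ - T₁ + (2)T₂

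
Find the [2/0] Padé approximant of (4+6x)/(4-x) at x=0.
7*x**2/16 + 7*x/4 + 1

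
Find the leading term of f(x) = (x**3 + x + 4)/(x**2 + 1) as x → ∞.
x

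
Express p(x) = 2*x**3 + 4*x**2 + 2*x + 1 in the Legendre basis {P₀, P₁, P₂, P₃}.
(7/3)P₀ + (16/5)P₁ + (8/3)P₂ + (4/5)P₃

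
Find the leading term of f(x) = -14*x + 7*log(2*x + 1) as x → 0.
-14*x**2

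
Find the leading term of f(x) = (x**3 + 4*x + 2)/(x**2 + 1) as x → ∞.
x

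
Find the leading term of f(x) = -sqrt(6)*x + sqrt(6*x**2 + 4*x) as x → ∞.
sqrt(6)/3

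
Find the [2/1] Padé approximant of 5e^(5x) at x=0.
(125*x**2/6 + 50*x/3 + 5)/(1 - 5*x/3)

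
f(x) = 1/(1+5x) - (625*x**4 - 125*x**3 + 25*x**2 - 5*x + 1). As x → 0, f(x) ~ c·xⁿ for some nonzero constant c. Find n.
5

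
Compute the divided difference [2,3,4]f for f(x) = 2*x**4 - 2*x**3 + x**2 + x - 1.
93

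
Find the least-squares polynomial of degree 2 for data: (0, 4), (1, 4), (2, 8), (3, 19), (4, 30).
131/35 + (-111/70)x + (29/14)x²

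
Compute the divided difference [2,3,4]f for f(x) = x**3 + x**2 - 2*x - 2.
10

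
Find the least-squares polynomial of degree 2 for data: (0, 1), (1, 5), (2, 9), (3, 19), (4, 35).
59/35 + (-13/35)x + (15/7)x²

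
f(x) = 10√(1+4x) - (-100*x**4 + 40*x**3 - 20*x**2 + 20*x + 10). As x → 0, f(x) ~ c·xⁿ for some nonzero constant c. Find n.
5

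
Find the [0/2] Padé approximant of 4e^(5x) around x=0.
4/(25*x**2/2 - 5*x + 1)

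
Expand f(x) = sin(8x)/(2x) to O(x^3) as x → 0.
4 - 128*x**2/3 + O(x**3)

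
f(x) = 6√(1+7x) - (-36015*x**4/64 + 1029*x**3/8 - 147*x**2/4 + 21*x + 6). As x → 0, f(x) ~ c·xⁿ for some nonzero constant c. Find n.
5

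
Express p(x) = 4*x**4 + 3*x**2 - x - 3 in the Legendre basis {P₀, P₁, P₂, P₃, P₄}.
(-6/5)P₀ - P₁ + (30/7)P₂ + (32/35)P₄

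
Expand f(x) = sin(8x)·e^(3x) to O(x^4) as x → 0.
8*x + 24*x**2 - 148*x**3/3 + O(x**4)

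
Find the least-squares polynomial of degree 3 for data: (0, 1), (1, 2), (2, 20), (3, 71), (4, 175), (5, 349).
59/63 + (-136/189)x + (-247/252)x² + (325/108)x³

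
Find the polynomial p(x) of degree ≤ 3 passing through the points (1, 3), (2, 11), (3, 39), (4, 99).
2*x**3 - 2*x**2 + 3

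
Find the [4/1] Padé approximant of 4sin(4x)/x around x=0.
512*x**4/15 - 128*x**2/3 + 16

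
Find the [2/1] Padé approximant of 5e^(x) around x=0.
(5*x**2/6 + 10*x/3 + 5)/(1 - x/3)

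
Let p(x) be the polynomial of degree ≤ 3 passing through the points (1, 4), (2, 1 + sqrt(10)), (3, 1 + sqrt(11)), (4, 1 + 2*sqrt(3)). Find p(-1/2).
-189*sqrt(10)/16 - 35*sqrt(3)/8 + 331/16 + 135*sqrt(11)/16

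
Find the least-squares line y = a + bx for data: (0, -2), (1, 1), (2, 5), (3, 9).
a = -23/10, b = 37/10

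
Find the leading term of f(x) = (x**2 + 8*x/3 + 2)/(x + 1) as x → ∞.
x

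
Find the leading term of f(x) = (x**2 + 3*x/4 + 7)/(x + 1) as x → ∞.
x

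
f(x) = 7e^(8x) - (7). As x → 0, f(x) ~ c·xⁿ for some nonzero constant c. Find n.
1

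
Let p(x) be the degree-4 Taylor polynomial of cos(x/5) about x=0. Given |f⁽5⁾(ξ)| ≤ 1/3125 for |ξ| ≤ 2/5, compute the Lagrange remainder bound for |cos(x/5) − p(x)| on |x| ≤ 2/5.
4/146484375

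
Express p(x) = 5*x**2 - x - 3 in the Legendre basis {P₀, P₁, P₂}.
(-4/3)P₀ - P₁ + (10/3)P₂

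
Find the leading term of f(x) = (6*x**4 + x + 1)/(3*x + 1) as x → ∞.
2*x**3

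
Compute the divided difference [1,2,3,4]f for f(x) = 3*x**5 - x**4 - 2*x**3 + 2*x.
183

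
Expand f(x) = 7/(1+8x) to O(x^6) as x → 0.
7 - 56*x + 448*x**2 - 3584*x**3 + 28672*x**4 - 229376*x**5 + O(x**6)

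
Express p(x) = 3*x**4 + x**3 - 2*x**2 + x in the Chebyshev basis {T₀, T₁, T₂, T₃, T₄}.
(1/8)T₀ + (7/4)T₁ + (1/2)T₂ + (1/4)T₃ + (3/8)T₄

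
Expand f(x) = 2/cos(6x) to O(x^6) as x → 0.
2 + 36*x**2 + 540*x**4 + O(x**6)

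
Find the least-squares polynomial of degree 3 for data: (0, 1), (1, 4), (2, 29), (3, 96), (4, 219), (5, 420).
62/63 + (-887/378)x + (146/63)x² + (161/54)x³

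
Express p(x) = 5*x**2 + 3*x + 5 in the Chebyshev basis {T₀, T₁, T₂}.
(15/2)T₀ + (3)T₁ + (5/2)T₂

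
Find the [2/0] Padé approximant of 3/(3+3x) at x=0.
x**2 - x + 1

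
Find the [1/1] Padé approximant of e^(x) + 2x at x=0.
(17*x/6 + 1)/(1 - x/6)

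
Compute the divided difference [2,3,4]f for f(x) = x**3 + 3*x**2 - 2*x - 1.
12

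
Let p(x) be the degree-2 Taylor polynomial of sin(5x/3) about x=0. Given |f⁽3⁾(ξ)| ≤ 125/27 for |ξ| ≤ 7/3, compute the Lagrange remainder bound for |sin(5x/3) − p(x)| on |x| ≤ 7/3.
42875/4374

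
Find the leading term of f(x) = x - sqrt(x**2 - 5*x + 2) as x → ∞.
5/2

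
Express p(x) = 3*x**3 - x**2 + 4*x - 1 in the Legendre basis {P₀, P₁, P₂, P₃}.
(-4/3)P₀ + (29/5)P₁ + (-2/3)P₂ + (6/5)P₃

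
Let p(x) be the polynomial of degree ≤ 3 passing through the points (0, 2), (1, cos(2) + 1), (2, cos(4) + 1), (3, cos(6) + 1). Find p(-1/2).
21*cos(4)/16 - 5*cos(6)/16 - 35*cos(2)/16 + 51/16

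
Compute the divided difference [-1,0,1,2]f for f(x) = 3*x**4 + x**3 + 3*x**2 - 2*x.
7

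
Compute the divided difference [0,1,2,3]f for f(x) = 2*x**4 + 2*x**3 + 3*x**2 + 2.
14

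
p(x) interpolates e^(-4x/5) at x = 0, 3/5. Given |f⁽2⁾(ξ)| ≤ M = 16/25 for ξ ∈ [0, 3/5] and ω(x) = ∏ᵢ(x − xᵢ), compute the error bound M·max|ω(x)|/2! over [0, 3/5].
18/625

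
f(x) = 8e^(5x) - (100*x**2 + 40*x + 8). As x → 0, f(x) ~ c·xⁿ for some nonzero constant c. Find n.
3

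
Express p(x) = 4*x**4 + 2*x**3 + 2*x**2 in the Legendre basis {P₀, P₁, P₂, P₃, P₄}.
(22/15)P₀ + (6/5)P₁ + (76/21)P₂ + (4/5)P₃ + (32/35)P₄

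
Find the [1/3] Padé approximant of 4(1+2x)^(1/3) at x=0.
(20*x/3 + 4)/(8*x**3/81 - 2*x**2/9 + x + 1)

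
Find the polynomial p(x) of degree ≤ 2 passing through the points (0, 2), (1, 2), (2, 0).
-x**2 + x + 2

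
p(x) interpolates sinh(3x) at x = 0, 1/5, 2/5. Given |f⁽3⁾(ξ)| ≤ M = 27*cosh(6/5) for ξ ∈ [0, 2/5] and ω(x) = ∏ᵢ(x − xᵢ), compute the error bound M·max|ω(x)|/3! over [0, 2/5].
sqrt(3)*cosh(6/5)/125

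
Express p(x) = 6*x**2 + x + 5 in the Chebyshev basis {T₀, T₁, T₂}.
(8)T₀ + T₁ + (3)T₂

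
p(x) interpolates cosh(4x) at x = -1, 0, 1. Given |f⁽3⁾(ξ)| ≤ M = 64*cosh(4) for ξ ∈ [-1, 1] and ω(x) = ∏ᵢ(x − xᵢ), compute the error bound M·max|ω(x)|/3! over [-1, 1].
64*sqrt(3)*cosh(4)/27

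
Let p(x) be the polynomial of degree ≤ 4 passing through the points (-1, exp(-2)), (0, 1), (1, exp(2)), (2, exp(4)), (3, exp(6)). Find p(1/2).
(-5 + (-20*exp(4) + 60 + 90*exp(2) + 3*exp(6))*exp(2))*exp(-2)/128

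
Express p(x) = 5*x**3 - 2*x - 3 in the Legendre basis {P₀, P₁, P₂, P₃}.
(-3)P₀ + P₁ + (2)P₃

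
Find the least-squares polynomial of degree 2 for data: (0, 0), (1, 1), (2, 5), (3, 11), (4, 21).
2/35 + (-18/35)x + (10/7)x²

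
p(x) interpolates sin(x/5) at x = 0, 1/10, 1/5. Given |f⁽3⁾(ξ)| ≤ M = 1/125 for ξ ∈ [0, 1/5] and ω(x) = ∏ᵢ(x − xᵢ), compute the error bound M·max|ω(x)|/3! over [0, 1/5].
sqrt(3)/3375000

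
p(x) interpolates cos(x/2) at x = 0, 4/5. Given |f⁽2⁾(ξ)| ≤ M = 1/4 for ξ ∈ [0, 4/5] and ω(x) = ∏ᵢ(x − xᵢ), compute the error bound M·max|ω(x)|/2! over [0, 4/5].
1/50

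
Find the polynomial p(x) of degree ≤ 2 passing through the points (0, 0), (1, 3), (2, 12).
3*x**2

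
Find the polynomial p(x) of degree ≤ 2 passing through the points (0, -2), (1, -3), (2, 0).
2*x**2 - 3*x - 2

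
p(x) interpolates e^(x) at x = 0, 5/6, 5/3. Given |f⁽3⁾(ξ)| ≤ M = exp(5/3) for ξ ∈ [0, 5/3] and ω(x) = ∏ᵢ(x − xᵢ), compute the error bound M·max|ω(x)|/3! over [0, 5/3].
125*sqrt(3)*exp(5/3)/5832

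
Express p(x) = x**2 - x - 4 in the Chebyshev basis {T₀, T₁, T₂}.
(-7/2)T₀ - T₁ + (1/2)T₂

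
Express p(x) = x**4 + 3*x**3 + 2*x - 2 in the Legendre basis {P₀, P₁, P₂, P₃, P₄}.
(-9/5)P₀ + (19/5)P₁ + (4/7)P₂ + (6/5)P₃ + (8/35)P₄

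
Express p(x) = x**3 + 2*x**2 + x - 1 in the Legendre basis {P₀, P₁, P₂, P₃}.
(-1/3)P₀ + (8/5)P₁ + (4/3)P₂ + (2/5)P₃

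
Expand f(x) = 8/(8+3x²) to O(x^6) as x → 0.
1 - 3*x**2/8 + 9*x**4/64 + O(x**6)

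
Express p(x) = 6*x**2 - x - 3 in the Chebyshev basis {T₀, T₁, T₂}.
-T₁ + (3)T₂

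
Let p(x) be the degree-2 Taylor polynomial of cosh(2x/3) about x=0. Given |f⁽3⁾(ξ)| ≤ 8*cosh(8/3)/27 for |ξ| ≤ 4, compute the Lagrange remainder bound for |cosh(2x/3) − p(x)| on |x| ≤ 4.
256*cosh(8/3)/81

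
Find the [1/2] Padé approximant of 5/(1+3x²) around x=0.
5/(3*x**2 + 1)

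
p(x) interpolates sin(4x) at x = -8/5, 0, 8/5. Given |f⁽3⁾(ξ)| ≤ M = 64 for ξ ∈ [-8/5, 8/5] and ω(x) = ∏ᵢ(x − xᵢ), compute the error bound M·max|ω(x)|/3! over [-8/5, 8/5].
32768*sqrt(3)/3375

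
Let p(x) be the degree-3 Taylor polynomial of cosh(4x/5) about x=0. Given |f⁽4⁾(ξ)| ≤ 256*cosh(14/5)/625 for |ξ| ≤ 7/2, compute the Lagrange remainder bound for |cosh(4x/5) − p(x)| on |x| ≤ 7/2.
4802*cosh(14/5)/1875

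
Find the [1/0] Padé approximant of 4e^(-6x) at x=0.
4 - 24*x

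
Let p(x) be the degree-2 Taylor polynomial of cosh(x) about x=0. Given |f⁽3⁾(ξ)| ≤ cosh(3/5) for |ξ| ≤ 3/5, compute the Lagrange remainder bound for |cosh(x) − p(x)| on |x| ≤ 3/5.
9*cosh(3/5)/250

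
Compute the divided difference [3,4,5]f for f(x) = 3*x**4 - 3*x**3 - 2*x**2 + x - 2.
253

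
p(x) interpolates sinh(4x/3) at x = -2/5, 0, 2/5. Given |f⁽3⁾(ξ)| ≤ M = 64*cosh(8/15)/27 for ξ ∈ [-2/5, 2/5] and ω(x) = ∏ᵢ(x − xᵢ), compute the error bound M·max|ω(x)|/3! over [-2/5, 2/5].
512*sqrt(3)*cosh(8/15)/91125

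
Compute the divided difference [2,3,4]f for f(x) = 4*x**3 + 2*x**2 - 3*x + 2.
38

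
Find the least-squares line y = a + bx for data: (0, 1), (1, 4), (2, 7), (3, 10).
a = 1, b = 3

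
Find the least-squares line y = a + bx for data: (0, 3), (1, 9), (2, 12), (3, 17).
a = 7/2, b = 9/2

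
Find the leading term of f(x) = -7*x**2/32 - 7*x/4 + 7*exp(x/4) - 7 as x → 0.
7*x**3/384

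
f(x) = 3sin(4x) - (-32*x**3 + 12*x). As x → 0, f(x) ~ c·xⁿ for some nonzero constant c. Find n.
5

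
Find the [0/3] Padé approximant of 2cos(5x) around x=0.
2/(25*x**2/2 + 1)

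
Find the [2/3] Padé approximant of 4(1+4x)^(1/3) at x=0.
(224*x**2/9 + 64*x/3 + 4)/(-32*x**3/81 + 8*x**2/3 + 4*x + 1)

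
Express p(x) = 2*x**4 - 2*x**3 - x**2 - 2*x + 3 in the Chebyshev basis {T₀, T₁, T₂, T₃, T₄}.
(13/4)T₀ + (-7/2)T₁ + (1/2)T₂ + (-1/2)T₃ + (1/4)T₄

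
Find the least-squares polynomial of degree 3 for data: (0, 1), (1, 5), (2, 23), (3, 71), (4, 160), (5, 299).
53/42 + (-347/252)x + (7/3)x² + (71/36)x³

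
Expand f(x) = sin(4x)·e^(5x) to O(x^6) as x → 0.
4*x + 20*x**2 + 118*x**3/3 + 30*x**4 - 619*x**5/30 + O(x**6)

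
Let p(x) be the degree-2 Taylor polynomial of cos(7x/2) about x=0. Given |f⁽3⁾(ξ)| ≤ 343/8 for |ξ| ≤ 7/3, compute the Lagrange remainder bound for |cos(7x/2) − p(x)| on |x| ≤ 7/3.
117649/1296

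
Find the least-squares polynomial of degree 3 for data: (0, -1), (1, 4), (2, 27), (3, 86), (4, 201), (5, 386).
-8/9 + (467/378)x + (53/126)x² + (80/27)x³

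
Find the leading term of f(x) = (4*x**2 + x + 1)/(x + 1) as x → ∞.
4*x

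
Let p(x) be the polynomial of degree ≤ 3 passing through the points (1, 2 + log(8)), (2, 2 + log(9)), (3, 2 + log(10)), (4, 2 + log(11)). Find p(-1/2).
log(104857600000000*11**(13/16)*2**(1/8)*3**(3/8)*5**(7/16)/375913713056211) + 2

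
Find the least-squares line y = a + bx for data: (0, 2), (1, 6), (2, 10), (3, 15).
a = 9/5, b = 43/10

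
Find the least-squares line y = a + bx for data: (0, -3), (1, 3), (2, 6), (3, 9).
a = -21/10, b = 39/10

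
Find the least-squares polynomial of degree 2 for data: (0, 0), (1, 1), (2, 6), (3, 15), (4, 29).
3/35 + (-48/35)x + (15/7)x²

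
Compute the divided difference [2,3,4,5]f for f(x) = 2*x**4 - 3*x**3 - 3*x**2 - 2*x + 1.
25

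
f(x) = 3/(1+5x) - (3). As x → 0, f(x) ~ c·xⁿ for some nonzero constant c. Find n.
1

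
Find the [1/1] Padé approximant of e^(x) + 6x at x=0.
(97*x/14 + 1)/(1 - x/14)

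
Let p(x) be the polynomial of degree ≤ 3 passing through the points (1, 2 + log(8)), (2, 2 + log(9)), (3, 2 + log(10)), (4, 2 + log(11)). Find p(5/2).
2 + log(3*11**(15/16)*2**(3/8)*3**(1/8)*5**(9/16)/11)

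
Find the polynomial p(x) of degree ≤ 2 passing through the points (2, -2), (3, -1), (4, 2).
x**2 - 4*x + 2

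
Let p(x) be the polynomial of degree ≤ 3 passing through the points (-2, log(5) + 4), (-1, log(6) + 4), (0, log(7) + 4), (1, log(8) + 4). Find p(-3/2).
log(2*2**(1/8)*3**(15/16)*5**(5/16)*7**(11/16)/7) + 4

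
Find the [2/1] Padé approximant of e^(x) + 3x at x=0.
(-5*x**2/6 + 11*x/3 + 1)/(1 - x/3)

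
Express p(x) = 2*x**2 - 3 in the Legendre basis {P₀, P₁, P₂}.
(-7/3)P₀ + (4/3)P₂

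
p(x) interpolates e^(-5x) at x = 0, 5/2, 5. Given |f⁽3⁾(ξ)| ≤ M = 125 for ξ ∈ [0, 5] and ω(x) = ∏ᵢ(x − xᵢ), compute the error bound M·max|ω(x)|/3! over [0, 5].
15625*sqrt(3)/216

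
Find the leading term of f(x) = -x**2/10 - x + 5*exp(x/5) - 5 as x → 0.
x**3/150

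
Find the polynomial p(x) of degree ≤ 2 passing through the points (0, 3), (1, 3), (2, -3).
-3*x**2 + 3*x + 3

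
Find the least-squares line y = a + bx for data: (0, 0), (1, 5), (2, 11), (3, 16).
a = -1/10, b = 27/5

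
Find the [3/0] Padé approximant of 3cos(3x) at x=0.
3 - 27*x**2/2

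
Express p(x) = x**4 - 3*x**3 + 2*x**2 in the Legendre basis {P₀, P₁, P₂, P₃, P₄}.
(13/15)P₀ + (-9/5)P₁ + (40/21)P₂ + (-6/5)P₃ + (8/35)P₄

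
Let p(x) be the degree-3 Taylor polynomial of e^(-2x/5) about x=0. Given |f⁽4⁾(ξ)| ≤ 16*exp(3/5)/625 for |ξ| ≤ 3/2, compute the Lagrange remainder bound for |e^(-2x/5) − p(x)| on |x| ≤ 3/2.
27*exp(3/5)/5000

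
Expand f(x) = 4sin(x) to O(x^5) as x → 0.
4*x - 2*x**3/3 + O(x**5)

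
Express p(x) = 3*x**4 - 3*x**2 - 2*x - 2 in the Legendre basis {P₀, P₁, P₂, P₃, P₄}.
(-12/5)P₀ + (-2)P₁ + (-2/7)P₂ + (24/35)P₄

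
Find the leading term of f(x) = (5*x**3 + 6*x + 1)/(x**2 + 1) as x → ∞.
5*x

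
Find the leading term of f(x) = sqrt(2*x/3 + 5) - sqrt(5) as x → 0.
sqrt(5)*x/15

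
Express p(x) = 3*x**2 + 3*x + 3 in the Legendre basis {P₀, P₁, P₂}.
(4)P₀ + (3)P₁ + (2)P₂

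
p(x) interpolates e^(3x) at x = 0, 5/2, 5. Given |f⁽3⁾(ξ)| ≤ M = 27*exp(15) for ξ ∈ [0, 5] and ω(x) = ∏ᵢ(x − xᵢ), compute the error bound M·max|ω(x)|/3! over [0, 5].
125*sqrt(3)*exp(15)/8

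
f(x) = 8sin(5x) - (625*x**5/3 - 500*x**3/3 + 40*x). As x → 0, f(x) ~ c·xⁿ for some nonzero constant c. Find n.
7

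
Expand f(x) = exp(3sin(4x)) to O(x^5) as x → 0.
1 + 12*x + 72*x**2 + 256*x**3 + 480*x**4 + O(x**5)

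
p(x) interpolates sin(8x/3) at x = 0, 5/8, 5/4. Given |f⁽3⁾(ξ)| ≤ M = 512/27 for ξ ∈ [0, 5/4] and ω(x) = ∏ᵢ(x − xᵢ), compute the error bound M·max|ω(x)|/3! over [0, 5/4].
125*sqrt(3)/729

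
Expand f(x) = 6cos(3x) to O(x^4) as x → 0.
6 - 27*x**2 + O(x**4)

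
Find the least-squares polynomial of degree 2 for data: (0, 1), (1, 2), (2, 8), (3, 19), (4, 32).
26/35 + (-27/70)x + (29/14)x²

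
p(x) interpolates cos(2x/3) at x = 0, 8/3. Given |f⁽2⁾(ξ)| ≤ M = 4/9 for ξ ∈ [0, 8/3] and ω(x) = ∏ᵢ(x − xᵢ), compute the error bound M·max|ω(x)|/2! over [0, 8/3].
32/81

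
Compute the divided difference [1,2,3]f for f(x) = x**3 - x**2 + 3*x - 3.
5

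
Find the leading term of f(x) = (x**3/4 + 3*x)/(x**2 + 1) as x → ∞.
x/4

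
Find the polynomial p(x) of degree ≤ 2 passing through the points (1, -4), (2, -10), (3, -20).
-2*x**2 - 2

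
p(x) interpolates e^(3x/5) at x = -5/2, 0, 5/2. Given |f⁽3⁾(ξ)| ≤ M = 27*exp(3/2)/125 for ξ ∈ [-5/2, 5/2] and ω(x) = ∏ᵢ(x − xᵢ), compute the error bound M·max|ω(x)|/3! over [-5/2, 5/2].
sqrt(3)*exp(3/2)/8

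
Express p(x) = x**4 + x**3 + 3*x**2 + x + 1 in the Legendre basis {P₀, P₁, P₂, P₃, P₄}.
(11/5)P₀ + (8/5)P₁ + (18/7)P₂ + (2/5)P₃ + (8/35)P₄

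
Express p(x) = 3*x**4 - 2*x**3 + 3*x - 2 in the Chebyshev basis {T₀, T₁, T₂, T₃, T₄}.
(-7/8)T₀ + (3/2)T₁ + (3/2)T₂ + (-1/2)T₃ + (3/8)T₄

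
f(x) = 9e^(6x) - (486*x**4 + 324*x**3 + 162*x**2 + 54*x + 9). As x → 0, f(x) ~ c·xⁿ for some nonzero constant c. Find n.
5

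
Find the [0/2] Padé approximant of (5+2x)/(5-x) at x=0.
1/(6*x**2/25 - 3*x/5 + 1)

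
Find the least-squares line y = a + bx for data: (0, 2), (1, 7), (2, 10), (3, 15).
a = 11/5, b = 21/5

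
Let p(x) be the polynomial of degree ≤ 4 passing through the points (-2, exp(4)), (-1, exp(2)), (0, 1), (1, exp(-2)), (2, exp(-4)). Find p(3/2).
((-5*exp(4) - 70 + 28*exp(2))*exp(4) + 35 + 140*exp(2))*exp(-4)/128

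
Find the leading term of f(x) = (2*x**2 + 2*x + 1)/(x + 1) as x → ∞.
2*x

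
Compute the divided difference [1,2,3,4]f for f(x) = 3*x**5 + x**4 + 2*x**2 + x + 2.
205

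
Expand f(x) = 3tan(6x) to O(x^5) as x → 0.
18*x + 216*x**3 + O(x**5)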